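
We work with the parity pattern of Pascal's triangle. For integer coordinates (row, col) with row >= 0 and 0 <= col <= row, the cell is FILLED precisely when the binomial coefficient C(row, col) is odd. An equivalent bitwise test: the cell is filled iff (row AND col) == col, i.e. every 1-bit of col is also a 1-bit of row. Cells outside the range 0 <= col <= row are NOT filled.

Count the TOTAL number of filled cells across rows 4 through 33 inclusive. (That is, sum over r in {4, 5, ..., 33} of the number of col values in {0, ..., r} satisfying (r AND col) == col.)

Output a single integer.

r4=100 pc1: +2 =2
r5=101 pc2: +4 =6
r6=110 pc2: +4 =10
r7=111 pc3: +8 =18
r8=1000 pc1: +2 =20
r9=1001 pc2: +4 =24
r10=1010 pc2: +4 =28
r11=1011 pc3: +8 =36
r12=1100 pc2: +4 =40
r13=1101 pc3: +8 =48
r14=1110 pc3: +8 =56
r15=1111 pc4: +16 =72
r16=10000 pc1: +2 =74
r17=10001 pc2: +4 =78
r18=10010 pc2: +4 =82
r19=10011 pc3: +8 =90
r20=10100 pc2: +4 =94
r21=10101 pc3: +8 =102
r22=10110 pc3: +8 =110
r23=10111 pc4: +16 =126
r24=11000 pc2: +4 =130
r25=11001 pc3: +8 =138
r26=11010 pc3: +8 =146
r27=11011 pc4: +16 =162
r28=11100 pc3: +8 =170
r29=11101 pc4: +16 =186
r30=11110 pc4: +16 =202
r31=11111 pc5: +32 =234
r32=100000 pc1: +2 =236
r33=100001 pc2: +4 =240

Answer: 240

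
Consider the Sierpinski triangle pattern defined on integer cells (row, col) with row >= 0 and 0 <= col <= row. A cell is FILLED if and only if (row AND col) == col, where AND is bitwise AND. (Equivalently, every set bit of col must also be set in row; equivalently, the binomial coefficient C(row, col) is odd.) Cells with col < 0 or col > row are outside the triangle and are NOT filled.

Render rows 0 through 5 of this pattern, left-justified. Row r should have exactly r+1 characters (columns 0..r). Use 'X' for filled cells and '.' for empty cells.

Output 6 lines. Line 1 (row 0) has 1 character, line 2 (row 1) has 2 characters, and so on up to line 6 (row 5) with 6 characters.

Answer: X
XX
X.X
XXXX
X...X
XX..XX

Derivation:
r0=0: X
r1=1: XX
r2=10: X.X
r3=11: XXXX
r4=100: X...X
r5=101: XX..XX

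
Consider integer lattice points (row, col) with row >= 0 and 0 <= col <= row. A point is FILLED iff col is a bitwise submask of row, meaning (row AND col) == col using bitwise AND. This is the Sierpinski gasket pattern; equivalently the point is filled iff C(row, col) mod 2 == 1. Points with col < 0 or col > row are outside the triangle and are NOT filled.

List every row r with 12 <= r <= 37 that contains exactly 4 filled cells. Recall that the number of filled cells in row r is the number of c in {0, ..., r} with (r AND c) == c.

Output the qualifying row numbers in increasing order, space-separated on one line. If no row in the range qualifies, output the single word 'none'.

Answer: 12 17 18 20 24 33 34 36

Derivation:
Row r has 2^popcount(r) filled cells, so we need popcount(r) = log2(4) = 2.
Scan r = 12..37 and keep those with exactly 2 one-bits:
r=12=1100 popcount=2 -> KEEP
r=13=1101 popcount=3 -> skip
r=14=1110 popcount=3 -> skip
r=15=1111 popcount=4 -> skip
r=16=10000 popcount=1 -> skip
r=17=10001 popcount=2 -> KEEP
r=18=10010 popcount=2 -> KEEP
r=19=10011 popcount=3 -> skip
r=20=10100 popcount=2 -> KEEP
r=21=10101 popcount=3 -> skip
r=22=10110 popcount=3 -> skip
r=23=10111 popcount=4 -> skip
r=24=11000 popcount=2 -> KEEP
r=25=11001 popcount=3 -> skip
r=26=11010 popcount=3 -> skip
r=27=11011 popcount=4 -> skip
r=28=11100 popcount=3 -> skip
r=29=11101 popcount=4 -> skip
r=30=11110 popcount=4 -> skip
r=31=11111 popcount=5 -> skip
r=32=100000 popcount=1 -> skip
r=33=100001 popcount=2 -> KEEP
r=34=100010 popcount=2 -> KEEP
r=35=100011 popcount=3 -> skip
r=36=100100 popcount=2 -> KEEP
r=37=100101 popcount=3 -> skip
Kept rows: 12 17 18 20 24 33 34 36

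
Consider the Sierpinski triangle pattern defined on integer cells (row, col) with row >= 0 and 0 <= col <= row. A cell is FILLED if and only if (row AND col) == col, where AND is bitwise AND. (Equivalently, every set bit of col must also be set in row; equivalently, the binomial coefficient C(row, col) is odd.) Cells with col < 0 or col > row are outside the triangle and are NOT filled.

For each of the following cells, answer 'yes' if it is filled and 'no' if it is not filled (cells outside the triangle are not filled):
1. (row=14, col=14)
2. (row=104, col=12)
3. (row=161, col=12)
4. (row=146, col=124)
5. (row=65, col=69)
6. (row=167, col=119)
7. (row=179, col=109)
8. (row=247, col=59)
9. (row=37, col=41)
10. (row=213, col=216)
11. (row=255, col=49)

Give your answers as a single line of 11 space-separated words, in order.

Answer: yes no no no no no no no no no yes

Derivation:
(14,14): row=0b1110, col=0b1110, row AND col = 0b1110 = 14; 14 == 14 -> filled
(104,12): row=0b1101000, col=0b1100, row AND col = 0b1000 = 8; 8 != 12 -> empty
(161,12): row=0b10100001, col=0b1100, row AND col = 0b0 = 0; 0 != 12 -> empty
(146,124): row=0b10010010, col=0b1111100, row AND col = 0b10000 = 16; 16 != 124 -> empty
(65,69): col outside [0, 65] -> not filled
(167,119): row=0b10100111, col=0b1110111, row AND col = 0b100111 = 39; 39 != 119 -> empty
(179,109): row=0b10110011, col=0b1101101, row AND col = 0b100001 = 33; 33 != 109 -> empty
(247,59): row=0b11110111, col=0b111011, row AND col = 0b110011 = 51; 51 != 59 -> empty
(37,41): col outside [0, 37] -> not filled
(213,216): col outside [0, 213] -> not filled
(255,49): row=0b11111111, col=0b110001, row AND col = 0b110001 = 49; 49 == 49 -> filled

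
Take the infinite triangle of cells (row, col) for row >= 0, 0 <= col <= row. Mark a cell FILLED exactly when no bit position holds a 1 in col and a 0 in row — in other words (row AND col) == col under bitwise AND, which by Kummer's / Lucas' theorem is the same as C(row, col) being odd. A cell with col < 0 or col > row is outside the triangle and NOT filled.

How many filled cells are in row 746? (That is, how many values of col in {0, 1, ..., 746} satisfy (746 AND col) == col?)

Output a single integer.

Answer: 64

Derivation:
746 in binary = 1011101010
popcount(746) = number of 1-bits in 1011101010 = 6
A col c satisfies (746 AND c) == c iff every set bit of c is also set in 746; each of the 6 set bits of 746 can independently be on or off in c.
count = 2^6 = 64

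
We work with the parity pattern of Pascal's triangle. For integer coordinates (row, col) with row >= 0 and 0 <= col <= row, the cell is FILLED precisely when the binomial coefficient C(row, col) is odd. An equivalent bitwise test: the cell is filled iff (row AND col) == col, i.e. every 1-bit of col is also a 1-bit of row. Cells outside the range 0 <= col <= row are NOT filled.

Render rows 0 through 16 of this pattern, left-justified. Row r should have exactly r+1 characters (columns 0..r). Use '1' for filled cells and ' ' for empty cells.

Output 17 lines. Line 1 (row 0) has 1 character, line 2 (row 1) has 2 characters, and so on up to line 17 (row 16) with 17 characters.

Answer: 1
11
1 1
1111
1   1
11  11
1 1 1 1
11111111
1       1
11      11
1 1     1 1
1111    1111
1   1   1   1
11  11  11  11
1 1 1 1 1 1 1 1
1111111111111111
1               1

Derivation:
r0=0: 1
r1=1: 11
r2=10: 1 1
r3=11: 1111
r4=100: 1   1
r5=101: 11  11
r6=110: 1 1 1 1
r7=111: 11111111
r8=1000: 1       1
r9=1001: 11      11
r10=1010: 1 1     1 1
r11=1011: 1111    1111
r12=1100: 1   1   1   1
r13=1101: 11  11  11  11
r14=1110: 1 1 1 1 1 1 1 1
r15=1111: 1111111111111111
r16=10000: 1               1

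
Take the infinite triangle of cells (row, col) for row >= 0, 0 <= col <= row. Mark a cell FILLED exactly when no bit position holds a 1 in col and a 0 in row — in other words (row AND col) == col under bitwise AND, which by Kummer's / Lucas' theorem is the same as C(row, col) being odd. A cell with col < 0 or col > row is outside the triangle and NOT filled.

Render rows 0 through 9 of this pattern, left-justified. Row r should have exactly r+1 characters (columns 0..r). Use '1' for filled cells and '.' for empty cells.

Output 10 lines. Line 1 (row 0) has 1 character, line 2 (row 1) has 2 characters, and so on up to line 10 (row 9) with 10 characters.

r0=0: 1
r1=1: 11
r2=10: 1.1
r3=11: 1111
r4=100: 1...1
r5=101: 11..11
r6=110: 1.1.1.1
r7=111: 11111111
r8=1000: 1.......1
r9=1001: 11......11

Answer: 1
11
1.1
1111
1...1
11..11
1.1.1.1
11111111
1.......1
11......11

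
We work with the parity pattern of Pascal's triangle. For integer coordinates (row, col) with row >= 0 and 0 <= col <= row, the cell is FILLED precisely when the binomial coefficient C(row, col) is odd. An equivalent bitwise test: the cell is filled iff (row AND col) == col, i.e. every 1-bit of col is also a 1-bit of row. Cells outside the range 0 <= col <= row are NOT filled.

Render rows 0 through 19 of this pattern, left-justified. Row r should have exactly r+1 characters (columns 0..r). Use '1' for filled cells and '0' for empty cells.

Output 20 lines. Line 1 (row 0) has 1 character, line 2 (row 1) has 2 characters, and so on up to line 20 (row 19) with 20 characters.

Answer: 1
11
101
1111
10001
110011
1010101
11111111
100000001
1100000011
10100000101
111100001111
1000100010001
11001100110011
101010101010101
1111111111111111
10000000000000001
110000000000000011
1010000000000000101
11110000000000001111

Derivation:
r0=0: 1
r1=1: 11
r2=10: 101
r3=11: 1111
r4=100: 10001
r5=101: 110011
r6=110: 1010101
r7=111: 11111111
r8=1000: 100000001
r9=1001: 1100000011
r10=1010: 10100000101
r11=1011: 111100001111
r12=1100: 1000100010001
r13=1101: 11001100110011
r14=1110: 101010101010101
r15=1111: 1111111111111111
r16=10000: 10000000000000001
r17=10001: 110000000000000011
r18=10010: 1010000000000000101
r19=10011: 11110000000000001111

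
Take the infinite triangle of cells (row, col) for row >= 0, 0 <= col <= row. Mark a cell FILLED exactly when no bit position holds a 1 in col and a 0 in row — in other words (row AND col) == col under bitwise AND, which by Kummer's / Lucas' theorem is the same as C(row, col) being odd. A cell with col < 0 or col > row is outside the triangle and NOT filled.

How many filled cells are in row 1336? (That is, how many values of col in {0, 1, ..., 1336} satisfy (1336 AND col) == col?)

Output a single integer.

Answer: 32

Derivation:
1336 in binary = 10100111000
popcount(1336) = number of 1-bits in 10100111000 = 5
A col c satisfies (1336 AND c) == c iff every set bit of c is also set in 1336; each of the 5 set bits of 1336 can independently be on or off in c.
count = 2^5 = 32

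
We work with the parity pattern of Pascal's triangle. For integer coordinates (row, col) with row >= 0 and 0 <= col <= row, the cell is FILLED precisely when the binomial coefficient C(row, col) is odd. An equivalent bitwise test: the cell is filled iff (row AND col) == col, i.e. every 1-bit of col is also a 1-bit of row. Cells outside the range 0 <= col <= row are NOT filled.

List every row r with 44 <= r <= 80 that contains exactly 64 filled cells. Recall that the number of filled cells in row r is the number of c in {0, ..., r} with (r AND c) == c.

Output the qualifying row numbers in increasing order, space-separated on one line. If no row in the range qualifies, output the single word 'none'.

Row r has 2^popcount(r) filled cells, so we need popcount(r) = log2(64) = 6.
Scan r = 44..80 and keep those with exactly 6 one-bits:
r=44=101100 popcount=3 -> skip
r=45=101101 popcount=4 -> skip
r=46=101110 popcount=4 -> skip
r=47=101111 popcount=5 -> skip
r=48=110000 popcount=2 -> skip
r=49=110001 popcount=3 -> skip
r=50=110010 popcount=3 -> skip
r=51=110011 popcount=4 -> skip
r=52=110100 popcount=3 -> skip
r=53=110101 popcount=4 -> skip
r=54=110110 popcount=4 -> skip
r=55=110111 popcount=5 -> skip
r=56=111000 popcount=3 -> skip
r=57=111001 popcount=4 -> skip
r=58=111010 popcount=4 -> skip
r=59=111011 popcount=5 -> skip
r=60=111100 popcount=4 -> skip
r=61=111101 popcount=5 -> skip
r=62=111110 popcount=5 -> skip
r=63=111111 popcount=6 -> KEEP
r=64=1000000 popcount=1 -> skip
r=65=1000001 popcount=2 -> skip
r=66=1000010 popcount=2 -> skip
r=67=1000011 popcount=3 -> skip
r=68=1000100 popcount=2 -> skip
r=69=1000101 popcount=3 -> skip
r=70=1000110 popcount=3 -> skip
r=71=1000111 popcount=4 -> skip
r=72=1001000 popcount=2 -> skip
r=73=1001001 popcount=3 -> skip
r=74=1001010 popcount=3 -> skip
r=75=1001011 popcount=4 -> skip
r=76=1001100 popcount=3 -> skip
r=77=1001101 popcount=4 -> skip
r=78=1001110 popcount=4 -> skip
r=79=1001111 popcount=5 -> skip
r=80=1010000 popcount=2 -> skip
Kept rows: 63

Answer: 63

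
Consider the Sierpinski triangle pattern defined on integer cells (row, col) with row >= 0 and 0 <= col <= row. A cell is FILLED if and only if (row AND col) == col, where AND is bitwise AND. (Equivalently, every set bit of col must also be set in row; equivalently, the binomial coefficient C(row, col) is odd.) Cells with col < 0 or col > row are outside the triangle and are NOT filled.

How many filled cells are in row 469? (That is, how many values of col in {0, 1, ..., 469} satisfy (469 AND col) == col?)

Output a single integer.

469 in binary = 111010101
popcount(469) = number of 1-bits in 111010101 = 6
A col c satisfies (469 AND c) == c iff every set bit of c is also set in 469; each of the 6 set bits of 469 can independently be on or off in c.
count = 2^6 = 64

Answer: 64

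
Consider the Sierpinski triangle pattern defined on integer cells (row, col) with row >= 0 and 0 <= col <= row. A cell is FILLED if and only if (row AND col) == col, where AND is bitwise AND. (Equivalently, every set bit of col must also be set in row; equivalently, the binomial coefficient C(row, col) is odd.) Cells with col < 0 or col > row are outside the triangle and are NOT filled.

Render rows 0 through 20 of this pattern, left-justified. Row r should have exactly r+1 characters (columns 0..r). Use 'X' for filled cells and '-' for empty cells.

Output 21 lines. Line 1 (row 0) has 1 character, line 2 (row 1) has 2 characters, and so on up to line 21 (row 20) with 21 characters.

Answer: X
XX
X-X
XXXX
X---X
XX--XX
X-X-X-X
XXXXXXXX
X-------X
XX------XX
X-X-----X-X
XXXX----XXXX
X---X---X---X
XX--XX--XX--XX
X-X-X-X-X-X-X-X
XXXXXXXXXXXXXXXX
X---------------X
XX--------------XX
X-X-------------X-X
XXXX------------XXXX
X---X-----------X---X

Derivation:
r0=0: X
r1=1: XX
r2=10: X-X
r3=11: XXXX
r4=100: X---X
r5=101: XX--XX
r6=110: X-X-X-X
r7=111: XXXXXXXX
r8=1000: X-------X
r9=1001: XX------XX
r10=1010: X-X-----X-X
r11=1011: XXXX----XXXX
r12=1100: X---X---X---X
r13=1101: XX--XX--XX--XX
r14=1110: X-X-X-X-X-X-X-X
r15=1111: XXXXXXXXXXXXXXXX
r16=10000: X---------------X
r17=10001: XX--------------XX
r18=10010: X-X-------------X-X
r19=10011: XXXX------------XXXX
r20=10100: X---X-----------X---X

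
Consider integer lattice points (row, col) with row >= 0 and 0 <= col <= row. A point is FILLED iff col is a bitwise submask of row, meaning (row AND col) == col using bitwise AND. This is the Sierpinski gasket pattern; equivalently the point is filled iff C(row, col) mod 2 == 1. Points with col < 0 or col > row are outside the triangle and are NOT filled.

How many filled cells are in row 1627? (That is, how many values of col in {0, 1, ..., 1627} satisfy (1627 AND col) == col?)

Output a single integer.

1627 in binary = 11001011011
popcount(1627) = number of 1-bits in 11001011011 = 7
A col c satisfies (1627 AND c) == c iff every set bit of c is also set in 1627; each of the 7 set bits of 1627 can independently be on or off in c.
count = 2^7 = 128

Answer: 128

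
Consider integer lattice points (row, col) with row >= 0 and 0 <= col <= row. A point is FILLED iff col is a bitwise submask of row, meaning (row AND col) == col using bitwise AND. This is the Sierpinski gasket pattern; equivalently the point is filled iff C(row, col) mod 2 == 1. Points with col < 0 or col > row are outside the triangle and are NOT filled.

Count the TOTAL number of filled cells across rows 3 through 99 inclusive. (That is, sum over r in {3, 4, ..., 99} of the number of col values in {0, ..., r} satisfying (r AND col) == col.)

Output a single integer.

Answer: 1246

Derivation:
r3=11 pc2: +4 =4
r4=100 pc1: +2 =6
r5=101 pc2: +4 =10
r6=110 pc2: +4 =14
r7=111 pc3: +8 =22
r8=1000 pc1: +2 =24
r9=1001 pc2: +4 =28
r10=1010 pc2: +4 =32
r11=1011 pc3: +8 =40
r12=1100 pc2: +4 =44
r13=1101 pc3: +8 =52
r14=1110 pc3: +8 =60
r15=1111 pc4: +16 =76
r16=10000 pc1: +2 =78
r17=10001 pc2: +4 =82
r18=10010 pc2: +4 =86
r19=10011 pc3: +8 =94
r20=10100 pc2: +4 =98
r21=10101 pc3: +8 =106
r22=10110 pc3: +8 =114
r23=10111 pc4: +16 =130
r24=11000 pc2: +4 =134
r25=11001 pc3: +8 =142
r26=11010 pc3: +8 =150
r27=11011 pc4: +16 =166
r28=11100 pc3: +8 =174
r29=11101 pc4: +16 =190
r30=11110 pc4: +16 =206
r31=11111 pc5: +32 =238
r32=100000 pc1: +2 =240
r33=100001 pc2: +4 =244
r34=100010 pc2: +4 =248
r35=100011 pc3: +8 =256
r36=100100 pc2: +4 =260
r37=100101 pc3: +8 =268
r38=100110 pc3: +8 =276
r39=100111 pc4: +16 =292
r40=101000 pc2: +4 =296
r41=101001 pc3: +8 =304
r42=101010 pc3: +8 =312
r43=101011 pc4: +16 =328
r44=101100 pc3: +8 =336
r45=101101 pc4: +16 =352
r46=101110 pc4: +16 =368
r47=101111 pc5: +32 =400
r48=110000 pc2: +4 =404
r49=110001 pc3: +8 =412
r50=110010 pc3: +8 =420
r51=110011 pc4: +16 =436
r52=110100 pc3: +8 =444
r53=110101 pc4: +16 =460
r54=110110 pc4: +16 =476
r55=110111 pc5: +32 =508
r56=111000 pc3: +8 =516
r57=111001 pc4: +16 =532
r58=111010 pc4: +16 =548
r59=111011 pc5: +32 =580
r60=111100 pc4: +16 =596
r61=111101 pc5: +32 =628
r62=111110 pc5: +32 =660
r63=111111 pc6: +64 =724
r64=1000000 pc1: +2 =726
r65=1000001 pc2: +4 =730
r66=1000010 pc2: +4 =734
r67=1000011 pc3: +8 =742
r68=1000100 pc2: +4 =746
r69=1000101 pc3: +8 =754
r70=1000110 pc3: +8 =762
r71=1000111 pc4: +16 =778
r72=1001000 pc2: +4 =782
r73=1001001 pc3: +8 =790
r74=1001010 pc3: +8 =798
r75=1001011 pc4: +16 =814
r76=1001100 pc3: +8 =822
r77=1001101 pc4: +16 =838
r78=1001110 pc4: +16 =854
r79=1001111 pc5: +32 =886
r80=1010000 pc2: +4 =890
r81=1010001 pc3: +8 =898
r82=1010010 pc3: +8 =906
r83=1010011 pc4: +16 =922
r84=1010100 pc3: +8 =930
r85=1010101 pc4: +16 =946
r86=1010110 pc4: +16 =962
r87=1010111 pc5: +32 =994
r88=1011000 pc3: +8 =1002
r89=1011001 pc4: +16 =1018
r90=1011010 pc4: +16 =1034
r91=1011011 pc5: +32 =1066
r92=1011100 pc4: +16 =1082
r93=1011101 pc5: +32 =1114
r94=1011110 pc5: +32 =1146
r95=1011111 pc6: +64 =1210
r96=1100000 pc2: +4 =1214
r97=1100001 pc3: +8 =1222
r98=1100010 pc3: +8 =1230
r99=1100011 pc4: +16 =1246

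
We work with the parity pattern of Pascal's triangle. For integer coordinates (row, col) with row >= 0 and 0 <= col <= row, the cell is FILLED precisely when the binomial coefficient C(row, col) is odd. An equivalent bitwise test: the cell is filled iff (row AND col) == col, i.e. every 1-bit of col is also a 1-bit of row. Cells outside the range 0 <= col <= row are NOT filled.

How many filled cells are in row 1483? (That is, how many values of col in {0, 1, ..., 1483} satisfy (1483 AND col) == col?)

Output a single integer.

Answer: 128

Derivation:
1483 in binary = 10111001011
popcount(1483) = number of 1-bits in 10111001011 = 7
A col c satisfies (1483 AND c) == c iff every set bit of c is also set in 1483; each of the 7 set bits of 1483 can independently be on or off in c.
count = 2^7 = 128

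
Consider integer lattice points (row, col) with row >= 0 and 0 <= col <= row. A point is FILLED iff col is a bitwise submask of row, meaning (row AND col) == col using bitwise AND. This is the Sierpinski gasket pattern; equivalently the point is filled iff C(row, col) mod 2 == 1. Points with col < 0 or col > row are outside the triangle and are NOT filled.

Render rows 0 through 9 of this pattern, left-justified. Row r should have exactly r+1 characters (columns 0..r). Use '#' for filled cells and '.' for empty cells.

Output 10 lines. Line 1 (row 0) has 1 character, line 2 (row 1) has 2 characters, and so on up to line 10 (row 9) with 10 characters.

Answer: #
##
#.#
####
#...#
##..##
#.#.#.#
########
#.......#
##......##

Derivation:
r0=0: #
r1=1: ##
r2=10: #.#
r3=11: ####
r4=100: #...#
r5=101: ##..##
r6=110: #.#.#.#
r7=111: ########
r8=1000: #.......#
r9=1001: ##......##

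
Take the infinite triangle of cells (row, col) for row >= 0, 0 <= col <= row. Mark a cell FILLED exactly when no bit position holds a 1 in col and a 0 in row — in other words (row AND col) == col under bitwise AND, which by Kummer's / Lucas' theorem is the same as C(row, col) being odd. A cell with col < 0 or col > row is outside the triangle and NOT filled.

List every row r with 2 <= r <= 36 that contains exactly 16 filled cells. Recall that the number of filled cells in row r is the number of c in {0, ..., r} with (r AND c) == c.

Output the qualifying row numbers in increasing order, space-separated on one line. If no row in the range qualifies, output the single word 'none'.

Row r has 2^popcount(r) filled cells, so we need popcount(r) = log2(16) = 4.
Scan r = 2..36 and keep those with exactly 4 one-bits:
r=2=10 popcount=1 -> skip
r=3=11 popcount=2 -> skip
r=4=100 popcount=1 -> skip
r=5=101 popcount=2 -> skip
r=6=110 popcount=2 -> skip
r=7=111 popcount=3 -> skip
r=8=1000 popcount=1 -> skip
r=9=1001 popcount=2 -> skip
r=10=1010 popcount=2 -> skip
r=11=1011 popcount=3 -> skip
r=12=1100 popcount=2 -> skip
r=13=1101 popcount=3 -> skip
r=14=1110 popcount=3 -> skip
r=15=1111 popcount=4 -> KEEP
r=16=10000 popcount=1 -> skip
r=17=10001 popcount=2 -> skip
r=18=10010 popcount=2 -> skip
r=19=10011 popcount=3 -> skip
r=20=10100 popcount=2 -> skip
r=21=10101 popcount=3 -> skip
r=22=10110 popcount=3 -> skip
r=23=10111 popcount=4 -> KEEP
r=24=11000 popcount=2 -> skip
r=25=11001 popcount=3 -> skip
r=26=11010 popcount=3 -> skip
r=27=11011 popcount=4 -> KEEP
r=28=11100 popcount=3 -> skip
r=29=11101 popcount=4 -> KEEP
r=30=11110 popcount=4 -> KEEP
r=31=11111 popcount=5 -> skip
r=32=100000 popcount=1 -> skip
r=33=100001 popcount=2 -> skip
r=34=100010 popcount=2 -> skip
r=35=100011 popcount=3 -> skip
r=36=100100 popcount=2 -> skip
Kept rows: 15 23 27 29 30

Answer: 15 23 27 29 30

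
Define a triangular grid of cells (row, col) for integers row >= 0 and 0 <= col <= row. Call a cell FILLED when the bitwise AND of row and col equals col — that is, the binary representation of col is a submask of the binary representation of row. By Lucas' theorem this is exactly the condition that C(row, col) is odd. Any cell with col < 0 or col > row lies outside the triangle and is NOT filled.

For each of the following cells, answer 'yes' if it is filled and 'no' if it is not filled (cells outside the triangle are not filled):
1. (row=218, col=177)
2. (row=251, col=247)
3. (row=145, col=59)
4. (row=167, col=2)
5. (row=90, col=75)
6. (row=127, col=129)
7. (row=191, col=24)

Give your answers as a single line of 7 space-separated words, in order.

Answer: no no no yes no no yes

Derivation:
(218,177): row=0b11011010, col=0b10110001, row AND col = 0b10010000 = 144; 144 != 177 -> empty
(251,247): row=0b11111011, col=0b11110111, row AND col = 0b11110011 = 243; 243 != 247 -> empty
(145,59): row=0b10010001, col=0b111011, row AND col = 0b10001 = 17; 17 != 59 -> empty
(167,2): row=0b10100111, col=0b10, row AND col = 0b10 = 2; 2 == 2 -> filled
(90,75): row=0b1011010, col=0b1001011, row AND col = 0b1001010 = 74; 74 != 75 -> empty
(127,129): col outside [0, 127] -> not filled
(191,24): row=0b10111111, col=0b11000, row AND col = 0b11000 = 24; 24 == 24 -> filled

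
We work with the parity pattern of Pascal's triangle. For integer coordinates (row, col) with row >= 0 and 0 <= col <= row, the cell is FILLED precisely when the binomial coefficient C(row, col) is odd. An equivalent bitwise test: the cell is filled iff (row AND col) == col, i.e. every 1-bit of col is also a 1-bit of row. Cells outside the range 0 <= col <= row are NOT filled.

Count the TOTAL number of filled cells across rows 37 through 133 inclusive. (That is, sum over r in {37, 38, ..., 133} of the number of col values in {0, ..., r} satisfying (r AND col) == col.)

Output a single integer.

r37=100101 pc3: +8 =8
r38=100110 pc3: +8 =16
r39=100111 pc4: +16 =32
r40=101000 pc2: +4 =36
r41=101001 pc3: +8 =44
r42=101010 pc3: +8 =52
r43=101011 pc4: +16 =68
r44=101100 pc3: +8 =76
r45=101101 pc4: +16 =92
r46=101110 pc4: +16 =108
r47=101111 pc5: +32 =140
r48=110000 pc2: +4 =144
r49=110001 pc3: +8 =152
r50=110010 pc3: +8 =160
r51=110011 pc4: +16 =176
r52=110100 pc3: +8 =184
r53=110101 pc4: +16 =200
r54=110110 pc4: +16 =216
r55=110111 pc5: +32 =248
r56=111000 pc3: +8 =256
r57=111001 pc4: +16 =272
r58=111010 pc4: +16 =288
r59=111011 pc5: +32 =320
r60=111100 pc4: +16 =336
r61=111101 pc5: +32 =368
r62=111110 pc5: +32 =400
r63=111111 pc6: +64 =464
r64=1000000 pc1: +2 =466
r65=1000001 pc2: +4 =470
r66=1000010 pc2: +4 =474
r67=1000011 pc3: +8 =482
r68=1000100 pc2: +4 =486
r69=1000101 pc3: +8 =494
r70=1000110 pc3: +8 =502
r71=1000111 pc4: +16 =518
r72=1001000 pc2: +4 =522
r73=1001001 pc3: +8 =530
r74=1001010 pc3: +8 =538
r75=1001011 pc4: +16 =554
r76=1001100 pc3: +8 =562
r77=1001101 pc4: +16 =578
r78=1001110 pc4: +16 =594
r79=1001111 pc5: +32 =626
r80=1010000 pc2: +4 =630
r81=1010001 pc3: +8 =638
r82=1010010 pc3: +8 =646
r83=1010011 pc4: +16 =662
r84=1010100 pc3: +8 =670
r85=1010101 pc4: +16 =686
r86=1010110 pc4: +16 =702
r87=1010111 pc5: +32 =734
r88=1011000 pc3: +8 =742
r89=1011001 pc4: +16 =758
r90=1011010 pc4: +16 =774
r91=1011011 pc5: +32 =806
r92=1011100 pc4: +16 =822
r93=1011101 pc5: +32 =854
r94=1011110 pc5: +32 =886
r95=1011111 pc6: +64 =950
r96=1100000 pc2: +4 =954
r97=1100001 pc3: +8 =962
r98=1100010 pc3: +8 =970
r99=1100011 pc4: +16 =986
r100=1100100 pc3: +8 =994
r101=1100101 pc4: +16 =1010
r102=1100110 pc4: +16 =1026
r103=1100111 pc5: +32 =1058
r104=1101000 pc3: +8 =1066
r105=1101001 pc4: +16 =1082
r106=1101010 pc4: +16 =1098
r107=1101011 pc5: +32 =1130
r108=1101100 pc4: +16 =1146
r109=1101101 pc5: +32 =1178
r110=1101110 pc5: +32 =1210
r111=1101111 pc6: +64 =1274
r112=1110000 pc3: +8 =1282
r113=1110001 pc4: +16 =1298
r114=1110010 pc4: +16 =1314
r115=1110011 pc5: +32 =1346
r116=1110100 pc4: +16 =1362
r117=1110101 pc5: +32 =1394
r118=1110110 pc5: +32 =1426
r119=1110111 pc6: +64 =1490
r120=1111000 pc4: +16 =1506
r121=1111001 pc5: +32 =1538
r122=1111010 pc5: +32 =1570
r123=1111011 pc6: +64 =1634
r124=1111100 pc5: +32 =1666
r125=1111101 pc6: +64 =1730
r126=1111110 pc6: +64 =1794
r127=1111111 pc7: +128 =1922
r128=10000000 pc1: +2 =1924
r129=10000001 pc2: +4 =1928
r130=10000010 pc2: +4 =1932
r131=10000011 pc3: +8 =1940
r132=10000100 pc2: +4 =1944
r133=10000101 pc3: +8 =1952

Answer: 1952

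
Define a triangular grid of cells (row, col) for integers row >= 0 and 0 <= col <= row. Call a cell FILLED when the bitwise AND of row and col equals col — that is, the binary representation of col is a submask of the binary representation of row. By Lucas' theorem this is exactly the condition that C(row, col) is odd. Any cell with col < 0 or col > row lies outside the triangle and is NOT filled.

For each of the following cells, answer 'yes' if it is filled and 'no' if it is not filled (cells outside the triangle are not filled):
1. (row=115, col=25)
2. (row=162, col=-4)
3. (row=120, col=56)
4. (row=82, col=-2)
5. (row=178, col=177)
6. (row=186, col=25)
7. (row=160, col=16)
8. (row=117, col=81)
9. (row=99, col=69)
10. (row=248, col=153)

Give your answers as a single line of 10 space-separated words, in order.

Answer: no no yes no no no no yes no no

Derivation:
(115,25): row=0b1110011, col=0b11001, row AND col = 0b10001 = 17; 17 != 25 -> empty
(162,-4): col outside [0, 162] -> not filled
(120,56): row=0b1111000, col=0b111000, row AND col = 0b111000 = 56; 56 == 56 -> filled
(82,-2): col outside [0, 82] -> not filled
(178,177): row=0b10110010, col=0b10110001, row AND col = 0b10110000 = 176; 176 != 177 -> empty
(186,25): row=0b10111010, col=0b11001, row AND col = 0b11000 = 24; 24 != 25 -> empty
(160,16): row=0b10100000, col=0b10000, row AND col = 0b0 = 0; 0 != 16 -> empty
(117,81): row=0b1110101, col=0b1010001, row AND col = 0b1010001 = 81; 81 == 81 -> filled
(99,69): row=0b1100011, col=0b1000101, row AND col = 0b1000001 = 65; 65 != 69 -> empty
(248,153): row=0b11111000, col=0b10011001, row AND col = 0b10011000 = 152; 152 != 153 -> empty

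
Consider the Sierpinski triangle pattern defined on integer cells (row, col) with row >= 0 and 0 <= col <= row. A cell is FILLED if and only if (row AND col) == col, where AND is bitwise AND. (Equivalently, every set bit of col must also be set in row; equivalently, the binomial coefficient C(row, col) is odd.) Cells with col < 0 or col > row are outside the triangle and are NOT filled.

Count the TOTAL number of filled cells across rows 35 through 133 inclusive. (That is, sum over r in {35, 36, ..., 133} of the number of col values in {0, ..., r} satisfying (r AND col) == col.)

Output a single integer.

r35=100011 pc3: +8 =8
r36=100100 pc2: +4 =12
r37=100101 pc3: +8 =20
r38=100110 pc3: +8 =28
r39=100111 pc4: +16 =44
r40=101000 pc2: +4 =48
r41=101001 pc3: +8 =56
r42=101010 pc3: +8 =64
r43=101011 pc4: +16 =80
r44=101100 pc3: +8 =88
r45=101101 pc4: +16 =104
r46=101110 pc4: +16 =120
r47=101111 pc5: +32 =152
r48=110000 pc2: +4 =156
r49=110001 pc3: +8 =164
r50=110010 pc3: +8 =172
r51=110011 pc4: +16 =188
r52=110100 pc3: +8 =196
r53=110101 pc4: +16 =212
r54=110110 pc4: +16 =228
r55=110111 pc5: +32 =260
r56=111000 pc3: +8 =268
r57=111001 pc4: +16 =284
r58=111010 pc4: +16 =300
r59=111011 pc5: +32 =332
r60=111100 pc4: +16 =348
r61=111101 pc5: +32 =380
r62=111110 pc5: +32 =412
r63=111111 pc6: +64 =476
r64=1000000 pc1: +2 =478
r65=1000001 pc2: +4 =482
r66=1000010 pc2: +4 =486
r67=1000011 pc3: +8 =494
r68=1000100 pc2: +4 =498
r69=1000101 pc3: +8 =506
r70=1000110 pc3: +8 =514
r71=1000111 pc4: +16 =530
r72=1001000 pc2: +4 =534
r73=1001001 pc3: +8 =542
r74=1001010 pc3: +8 =550
r75=1001011 pc4: +16 =566
r76=1001100 pc3: +8 =574
r77=1001101 pc4: +16 =590
r78=1001110 pc4: +16 =606
r79=1001111 pc5: +32 =638
r80=1010000 pc2: +4 =642
r81=1010001 pc3: +8 =650
r82=1010010 pc3: +8 =658
r83=1010011 pc4: +16 =674
r84=1010100 pc3: +8 =682
r85=1010101 pc4: +16 =698
r86=1010110 pc4: +16 =714
r87=1010111 pc5: +32 =746
r88=1011000 pc3: +8 =754
r89=1011001 pc4: +16 =770
r90=1011010 pc4: +16 =786
r91=1011011 pc5: +32 =818
r92=1011100 pc4: +16 =834
r93=1011101 pc5: +32 =866
r94=1011110 pc5: +32 =898
r95=1011111 pc6: +64 =962
r96=1100000 pc2: +4 =966
r97=1100001 pc3: +8 =974
r98=1100010 pc3: +8 =982
r99=1100011 pc4: +16 =998
r100=1100100 pc3: +8 =1006
r101=1100101 pc4: +16 =1022
r102=1100110 pc4: +16 =1038
r103=1100111 pc5: +32 =1070
r104=1101000 pc3: +8 =1078
r105=1101001 pc4: +16 =1094
r106=1101010 pc4: +16 =1110
r107=1101011 pc5: +32 =1142
r108=1101100 pc4: +16 =1158
r109=1101101 pc5: +32 =1190
r110=1101110 pc5: +32 =1222
r111=1101111 pc6: +64 =1286
r112=1110000 pc3: +8 =1294
r113=1110001 pc4: +16 =1310
r114=1110010 pc4: +16 =1326
r115=1110011 pc5: +32 =1358
r116=1110100 pc4: +16 =1374
r117=1110101 pc5: +32 =1406
r118=1110110 pc5: +32 =1438
r119=1110111 pc6: +64 =1502
r120=1111000 pc4: +16 =1518
r121=1111001 pc5: +32 =1550
r122=1111010 pc5: +32 =1582
r123=1111011 pc6: +64 =1646
r124=1111100 pc5: +32 =1678
r125=1111101 pc6: +64 =1742
r126=1111110 pc6: +64 =1806
r127=1111111 pc7: +128 =1934
r128=10000000 pc1: +2 =1936
r129=10000001 pc2: +4 =1940
r130=10000010 pc2: +4 =1944
r131=10000011 pc3: +8 =1952
r132=10000100 pc2: +4 =1956
r133=10000101 pc3: +8 =1964

Answer: 1964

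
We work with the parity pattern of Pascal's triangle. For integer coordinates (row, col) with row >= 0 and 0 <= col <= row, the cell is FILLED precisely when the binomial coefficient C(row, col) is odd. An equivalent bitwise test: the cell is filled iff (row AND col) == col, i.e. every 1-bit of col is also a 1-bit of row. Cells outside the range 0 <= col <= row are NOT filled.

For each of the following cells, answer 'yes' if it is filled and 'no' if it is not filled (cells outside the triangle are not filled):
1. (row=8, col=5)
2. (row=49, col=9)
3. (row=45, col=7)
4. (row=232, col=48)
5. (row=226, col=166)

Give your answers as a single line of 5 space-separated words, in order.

Answer: no no no no no

Derivation:
(8,5): row=0b1000, col=0b101, row AND col = 0b0 = 0; 0 != 5 -> empty
(49,9): row=0b110001, col=0b1001, row AND col = 0b1 = 1; 1 != 9 -> empty
(45,7): row=0b101101, col=0b111, row AND col = 0b101 = 5; 5 != 7 -> empty
(232,48): row=0b11101000, col=0b110000, row AND col = 0b100000 = 32; 32 != 48 -> empty
(226,166): row=0b11100010, col=0b10100110, row AND col = 0b10100010 = 162; 162 != 166 -> empty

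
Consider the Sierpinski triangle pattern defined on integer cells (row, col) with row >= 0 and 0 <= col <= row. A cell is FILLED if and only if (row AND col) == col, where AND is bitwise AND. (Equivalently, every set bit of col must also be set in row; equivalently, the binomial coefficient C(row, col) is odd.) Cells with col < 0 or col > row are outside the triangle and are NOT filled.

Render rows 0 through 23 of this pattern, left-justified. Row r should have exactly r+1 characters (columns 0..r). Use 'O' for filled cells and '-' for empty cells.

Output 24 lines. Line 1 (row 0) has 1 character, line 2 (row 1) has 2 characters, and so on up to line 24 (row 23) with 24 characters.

r0=0: O
r1=1: OO
r2=10: O-O
r3=11: OOOO
r4=100: O---O
r5=101: OO--OO
r6=110: O-O-O-O
r7=111: OOOOOOOO
r8=1000: O-------O
r9=1001: OO------OO
r10=1010: O-O-----O-O
r11=1011: OOOO----OOOO
r12=1100: O---O---O---O
r13=1101: OO--OO--OO--OO
r14=1110: O-O-O-O-O-O-O-O
r15=1111: OOOOOOOOOOOOOOOO
r16=10000: O---------------O
r17=10001: OO--------------OO
r18=10010: O-O-------------O-O
r19=10011: OOOO------------OOOO
r20=10100: O---O-----------O---O
r21=10101: OO--OO----------OO--OO
r22=10110: O-O-O-O---------O-O-O-O
r23=10111: OOOOOOOO--------OOOOOOOO

Answer: O
OO
O-O
OOOO
O---O
OO--OO
O-O-O-O
OOOOOOOO
O-------O
OO------OO
O-O-----O-O
OOOO----OOOO
O---O---O---O
OO--OO--OO--OO
O-O-O-O-O-O-O-O
OOOOOOOOOOOOOOOO
O---------------O
OO--------------OO
O-O-------------O-O
OOOO------------OOOO
O---O-----------O---O
OO--OO----------OO--OO
O-O-O-O---------O-O-O-O
OOOOOOOO--------OOOOOOOO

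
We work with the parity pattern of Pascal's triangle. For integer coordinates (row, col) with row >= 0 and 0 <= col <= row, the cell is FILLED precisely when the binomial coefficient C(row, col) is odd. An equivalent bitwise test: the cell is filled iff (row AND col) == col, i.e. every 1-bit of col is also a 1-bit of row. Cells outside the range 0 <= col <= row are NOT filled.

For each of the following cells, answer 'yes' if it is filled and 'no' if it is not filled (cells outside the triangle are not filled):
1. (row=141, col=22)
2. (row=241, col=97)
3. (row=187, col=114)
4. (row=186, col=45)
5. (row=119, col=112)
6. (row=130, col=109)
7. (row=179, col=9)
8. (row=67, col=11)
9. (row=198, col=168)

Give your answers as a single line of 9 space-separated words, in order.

Answer: no yes no no yes no no no no

Derivation:
(141,22): row=0b10001101, col=0b10110, row AND col = 0b100 = 4; 4 != 22 -> empty
(241,97): row=0b11110001, col=0b1100001, row AND col = 0b1100001 = 97; 97 == 97 -> filled
(187,114): row=0b10111011, col=0b1110010, row AND col = 0b110010 = 50; 50 != 114 -> empty
(186,45): row=0b10111010, col=0b101101, row AND col = 0b101000 = 40; 40 != 45 -> empty
(119,112): row=0b1110111, col=0b1110000, row AND col = 0b1110000 = 112; 112 == 112 -> filled
(130,109): row=0b10000010, col=0b1101101, row AND col = 0b0 = 0; 0 != 109 -> empty
(179,9): row=0b10110011, col=0b1001, row AND col = 0b1 = 1; 1 != 9 -> empty
(67,11): row=0b1000011, col=0b1011, row AND col = 0b11 = 3; 3 != 11 -> empty
(198,168): row=0b11000110, col=0b10101000, row AND col = 0b10000000 = 128; 128 != 168 -> empty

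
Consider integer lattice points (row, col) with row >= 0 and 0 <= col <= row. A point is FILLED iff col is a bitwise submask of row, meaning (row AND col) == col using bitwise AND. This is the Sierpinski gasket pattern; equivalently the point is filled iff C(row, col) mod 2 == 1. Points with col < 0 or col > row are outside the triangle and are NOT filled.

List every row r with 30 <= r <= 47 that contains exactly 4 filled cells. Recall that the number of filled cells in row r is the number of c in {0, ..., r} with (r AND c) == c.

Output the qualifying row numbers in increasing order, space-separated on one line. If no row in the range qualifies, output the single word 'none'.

Row r has 2^popcount(r) filled cells, so we need popcount(r) = log2(4) = 2.
Scan r = 30..47 and keep those with exactly 2 one-bits:
r=30=11110 popcount=4 -> skip
r=31=11111 popcount=5 -> skip
r=32=100000 popcount=1 -> skip
r=33=100001 popcount=2 -> KEEP
r=34=100010 popcount=2 -> KEEP
r=35=100011 popcount=3 -> skip
r=36=100100 popcount=2 -> KEEP
r=37=100101 popcount=3 -> skip
r=38=100110 popcount=3 -> skip
r=39=100111 popcount=4 -> skip
r=40=101000 popcount=2 -> KEEP
r=41=101001 popcount=3 -> skip
r=42=101010 popcount=3 -> skip
r=43=101011 popcount=4 -> skip
r=44=101100 popcount=3 -> skip
r=45=101101 popcount=4 -> skip
r=46=101110 popcount=4 -> skip
r=47=101111 popcount=5 -> skip
Kept rows: 33 34 36 40

Answer: 33 34 36 40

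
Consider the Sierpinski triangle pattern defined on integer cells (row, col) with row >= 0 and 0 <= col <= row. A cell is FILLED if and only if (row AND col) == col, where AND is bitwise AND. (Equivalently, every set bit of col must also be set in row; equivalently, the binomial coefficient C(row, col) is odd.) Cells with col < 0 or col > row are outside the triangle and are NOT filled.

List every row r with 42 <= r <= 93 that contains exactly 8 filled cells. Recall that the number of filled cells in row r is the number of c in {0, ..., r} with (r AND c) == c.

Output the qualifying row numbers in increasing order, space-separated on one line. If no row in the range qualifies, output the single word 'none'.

Row r has 2^popcount(r) filled cells, so we need popcount(r) = log2(8) = 3.
Scan r = 42..93 and keep those with exactly 3 one-bits:
r=42=101010 popcount=3 -> KEEP
r=43=101011 popcount=4 -> skip
r=44=101100 popcount=3 -> KEEP
r=45=101101 popcount=4 -> skip
r=46=101110 popcount=4 -> skip
r=47=101111 popcount=5 -> skip
r=48=110000 popcount=2 -> skip
r=49=110001 popcount=3 -> KEEP
r=50=110010 popcount=3 -> KEEP
r=51=110011 popcount=4 -> skip
r=52=110100 popcount=3 -> KEEP
r=53=110101 popcount=4 -> skip
r=54=110110 popcount=4 -> skip
r=55=110111 popcount=5 -> skip
r=56=111000 popcount=3 -> KEEP
r=57=111001 popcount=4 -> skip
r=58=111010 popcount=4 -> skip
r=59=111011 popcount=5 -> skip
r=60=111100 popcount=4 -> skip
r=61=111101 popcount=5 -> skip
r=62=111110 popcount=5 -> skip
r=63=111111 popcount=6 -> skip
r=64=1000000 popcount=1 -> skip
r=65=1000001 popcount=2 -> skip
r=66=1000010 popcount=2 -> skip
r=67=1000011 popcount=3 -> KEEP
r=68=1000100 popcount=2 -> skip
r=69=1000101 popcount=3 -> KEEP
r=70=1000110 popcount=3 -> KEEP
r=71=1000111 popcount=4 -> skip
r=72=1001000 popcount=2 -> skip
r=73=1001001 popcount=3 -> KEEP
r=74=1001010 popcount=3 -> KEEP
r=75=1001011 popcount=4 -> skip
r=76=1001100 popcount=3 -> KEEP
r=77=1001101 popcount=4 -> skip
r=78=1001110 popcount=4 -> skip
r=79=1001111 popcount=5 -> skip
r=80=1010000 popcount=2 -> skip
r=81=1010001 popcount=3 -> KEEP
r=82=1010010 popcount=3 -> KEEP
r=83=1010011 popcount=4 -> skip
r=84=1010100 popcount=3 -> KEEP
r=85=1010101 popcount=4 -> skip
r=86=1010110 popcount=4 -> skip
r=87=1010111 popcount=5 -> skip
r=88=1011000 popcount=3 -> KEEP
r=89=1011001 popcount=4 -> skip
r=90=1011010 popcount=4 -> skip
r=91=1011011 popcount=5 -> skip
r=92=1011100 popcount=4 -> skip
r=93=1011101 popcount=5 -> skip
Kept rows: 42 44 49 50 52 56 67 69 70 73 74 76 81 82 84 88

Answer: 42 44 49 50 52 56 67 69 70 73 74 76 81 82 84 88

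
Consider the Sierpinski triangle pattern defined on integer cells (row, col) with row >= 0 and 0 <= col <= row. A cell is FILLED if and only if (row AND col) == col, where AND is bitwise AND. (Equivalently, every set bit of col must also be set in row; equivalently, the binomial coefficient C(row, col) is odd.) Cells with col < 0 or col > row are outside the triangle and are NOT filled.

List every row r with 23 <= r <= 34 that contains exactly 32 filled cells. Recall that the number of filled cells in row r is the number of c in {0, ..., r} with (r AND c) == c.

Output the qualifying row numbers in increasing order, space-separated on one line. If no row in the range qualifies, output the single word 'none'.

Answer: 31

Derivation:
Row r has 2^popcount(r) filled cells, so we need popcount(r) = log2(32) = 5.
Scan r = 23..34 and keep those with exactly 5 one-bits:
r=23=10111 popcount=4 -> skip
r=24=11000 popcount=2 -> skip
r=25=11001 popcount=3 -> skip
r=26=11010 popcount=3 -> skip
r=27=11011 popcount=4 -> skip
r=28=11100 popcount=3 -> skip
r=29=11101 popcount=4 -> skip
r=30=11110 popcount=4 -> skip
r=31=11111 popcount=5 -> KEEP
r=32=100000 popcount=1 -> skip
r=33=100001 popcount=2 -> skip
r=34=100010 popcount=2 -> skip
Kept rows: 31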